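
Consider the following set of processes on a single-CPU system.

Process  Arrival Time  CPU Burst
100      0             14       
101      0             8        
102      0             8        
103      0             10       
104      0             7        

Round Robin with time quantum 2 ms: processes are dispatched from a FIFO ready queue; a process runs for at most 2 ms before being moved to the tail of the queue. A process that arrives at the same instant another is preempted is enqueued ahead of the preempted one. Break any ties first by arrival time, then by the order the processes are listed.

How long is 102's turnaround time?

36

Schedule: | 100 0-2 | 101 2-4 | 102 4-6 | 103 6-8 | 104 8-10 | 100 10-12 | 101 12-14 | 102 14-16 | 103 16-18 | 104 18-20 | 100 20-22 | 101 22-24 | 102 24-26 | 103 26-28 | 104 28-30 | 100 30-32 | 101 32-34 | 102 34-36 | 103 36-38 | 104 38-39 | 100 39-41 | 103 41-43 | 100 43-47 |
Completion: 100=47  101=34  102=36  103=43  104=39
Turnaround (C−A): 100=47  101=34  102=36  103=43  104=39
Turnaround(102) = completion − arrival = 36 − 0 = 36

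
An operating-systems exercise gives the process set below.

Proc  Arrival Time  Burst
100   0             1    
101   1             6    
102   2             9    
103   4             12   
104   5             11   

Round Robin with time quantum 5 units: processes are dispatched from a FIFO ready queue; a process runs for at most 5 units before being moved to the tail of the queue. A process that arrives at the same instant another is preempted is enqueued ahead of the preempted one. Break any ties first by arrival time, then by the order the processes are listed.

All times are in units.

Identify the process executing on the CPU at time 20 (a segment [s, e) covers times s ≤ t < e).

Timeline: | 100 0-1 | 101 1-6 | 102 6-11 | 103 11-16 | 104 16-21 | 101 21-22 | 102 22-26 | 103 26-31 | 104 31-36 | 103 36-38 | 104 38-39 |
Completion: 100=1  101=22  102=26  103=38  104=39
Turnaround (C−A): 100=1  101=21  102=24  103=34  104=34

104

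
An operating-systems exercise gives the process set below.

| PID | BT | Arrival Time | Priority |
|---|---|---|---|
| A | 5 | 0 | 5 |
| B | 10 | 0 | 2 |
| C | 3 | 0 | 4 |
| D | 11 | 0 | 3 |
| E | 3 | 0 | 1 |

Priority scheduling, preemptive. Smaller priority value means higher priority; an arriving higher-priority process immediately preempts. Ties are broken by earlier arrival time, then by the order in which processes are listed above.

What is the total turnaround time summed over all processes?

99

Timeline: | E 0-3 | B 3-13 | D 13-24 | C 24-27 | A 27-32 |
Completion: A=32  B=13  C=27  D=24  E=3
Turnaround = completion − arrival: A=32, B=13, C=27, D=24, E=3
Total turnaround = 32 + 13 + 27 + 24 + 3 = 99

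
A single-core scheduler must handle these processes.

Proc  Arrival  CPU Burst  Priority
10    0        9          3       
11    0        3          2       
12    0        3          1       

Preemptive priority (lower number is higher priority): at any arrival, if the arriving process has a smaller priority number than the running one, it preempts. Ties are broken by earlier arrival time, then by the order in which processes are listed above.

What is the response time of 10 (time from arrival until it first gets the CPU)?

6

Gantt: | 12 0-3 | 11 3-6 | 10 6-15 |
Completion: 10=15  11=6  12=3
Response(10) = first start − arrival = 6 − 0 = 6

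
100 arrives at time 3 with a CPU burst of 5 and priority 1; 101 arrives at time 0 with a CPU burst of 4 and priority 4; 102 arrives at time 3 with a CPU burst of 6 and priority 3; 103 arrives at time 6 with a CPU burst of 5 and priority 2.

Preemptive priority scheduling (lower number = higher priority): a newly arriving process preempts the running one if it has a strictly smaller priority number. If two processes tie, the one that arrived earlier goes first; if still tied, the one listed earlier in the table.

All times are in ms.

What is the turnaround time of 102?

Timeline: | 101 0-3 | 100 3-8 | 103 8-13 | 102 13-19 | 101 19-20 |
Completion: 100=8  101=20  102=19  103=13
Turnaround (C−A): 100=5  101=20  102=16  103=7
Turnaround(102) = completion − arrival = 19 − 3 = 16

16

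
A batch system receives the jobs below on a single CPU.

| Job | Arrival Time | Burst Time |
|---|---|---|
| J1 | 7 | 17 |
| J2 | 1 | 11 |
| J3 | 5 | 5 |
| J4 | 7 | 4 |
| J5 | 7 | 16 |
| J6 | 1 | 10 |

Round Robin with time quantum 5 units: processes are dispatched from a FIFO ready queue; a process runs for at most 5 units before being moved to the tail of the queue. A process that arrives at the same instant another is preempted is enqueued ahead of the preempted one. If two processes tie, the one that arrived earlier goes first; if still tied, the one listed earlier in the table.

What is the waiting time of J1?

Gantt: | idle 0-1 | J2 1-6 | J6 6-11 | J3 11-16 | J2 16-21 | J1 21-26 | J4 26-30 | J5 30-35 | J6 35-40 | J2 40-41 | J1 41-46 | J5 46-51 | J1 51-56 | J5 56-61 | J1 61-63 | J5 63-64 |
Completion: J1=63  J2=41  J3=16  J4=30  J5=64  J6=40
Turnaround (C−A): J1=56  J2=40  J3=11  J4=23  J5=57  J6=39
Waiting(J1) = turnaround − burst = 56 − 17 = 39

39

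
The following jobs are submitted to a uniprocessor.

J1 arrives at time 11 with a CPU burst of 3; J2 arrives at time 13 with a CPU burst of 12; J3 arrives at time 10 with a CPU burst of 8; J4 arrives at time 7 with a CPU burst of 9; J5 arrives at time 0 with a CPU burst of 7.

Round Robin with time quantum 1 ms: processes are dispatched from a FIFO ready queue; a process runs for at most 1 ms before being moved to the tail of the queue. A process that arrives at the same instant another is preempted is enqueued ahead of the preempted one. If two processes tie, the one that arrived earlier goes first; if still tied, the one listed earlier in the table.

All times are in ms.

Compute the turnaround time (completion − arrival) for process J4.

22

Schedule: | J5 0-7 | J4 7-10 | J3 10-11 | J4 11-12 | J1 12-13 | J3 13-14 | J4 14-15 | J2 15-16 | J1 16-17 | J3 17-18 | J4 18-19 | J2 19-20 | J1 20-21 | J3 21-22 | J4 22-23 | J2 23-24 | J3 24-25 | J4 25-26 | J2 26-27 | J3 27-28 | J4 28-29 | J2 29-30 | J3 30-31 | J2 31-32 | J3 32-33 | J2 33-39 |
Completion: J1=21  J2=39  J3=33  J4=29  J5=7
Turnaround (C−A): J1=10  J2=26  J3=23  J4=22  J5=7
Turnaround(J4) = completion − arrival = 29 − 7 = 22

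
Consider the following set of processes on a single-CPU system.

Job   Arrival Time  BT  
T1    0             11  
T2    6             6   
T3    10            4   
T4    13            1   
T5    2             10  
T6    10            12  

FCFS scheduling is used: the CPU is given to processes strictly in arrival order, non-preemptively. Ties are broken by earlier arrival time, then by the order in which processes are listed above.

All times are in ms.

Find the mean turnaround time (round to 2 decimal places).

22.67

Gantt: | T1 0-11 | T5 11-21 | T2 21-27 | T3 27-31 | T6 31-43 | T4 43-44 |
Completion: T1=11  T2=27  T3=31  T4=44  T5=21  T6=43
Turnaround times: T1=11, T2=21, T3=21, T4=31, T5=19, T6=33
Average turnaround = (11+21+21+31+19+33) / 6 = 136/6 = 22.67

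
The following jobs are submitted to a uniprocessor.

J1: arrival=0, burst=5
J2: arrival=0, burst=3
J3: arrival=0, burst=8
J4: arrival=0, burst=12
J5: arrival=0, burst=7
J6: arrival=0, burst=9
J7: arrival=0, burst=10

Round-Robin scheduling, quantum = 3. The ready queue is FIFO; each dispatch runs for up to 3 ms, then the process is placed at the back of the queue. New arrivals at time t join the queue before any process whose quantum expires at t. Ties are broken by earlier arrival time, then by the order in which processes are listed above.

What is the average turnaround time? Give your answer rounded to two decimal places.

38.14

Gantt: | J1 0-3 | J2 3-6 | J3 6-9 | J4 9-12 | J5 12-15 | J6 15-18 | J7 18-21 | J1 21-23 | J3 23-26 | J4 26-29 | J5 29-32 | J6 32-35 | J7 35-38 | J3 38-40 | J4 40-43 | J5 43-44 | J6 44-47 | J7 47-50 | J4 50-53 | J7 53-54 |
Completion: J1=23  J2=6  J3=40  J4=53  J5=44  J6=47  J7=54
Turnaround times: J1=23, J2=6, J3=40, J4=53, J5=44, J6=47, J7=54
Average turnaround = (23+6+40+53+44+47+54) / 7 = 267/7 = 38.14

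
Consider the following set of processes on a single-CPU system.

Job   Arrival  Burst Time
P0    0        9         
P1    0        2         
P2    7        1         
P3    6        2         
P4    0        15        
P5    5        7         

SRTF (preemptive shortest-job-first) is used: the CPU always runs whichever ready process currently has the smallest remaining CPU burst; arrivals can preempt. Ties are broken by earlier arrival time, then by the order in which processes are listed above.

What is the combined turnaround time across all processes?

Gantt: | P1 0-2 | P0 2-6 | P3 6-8 | P2 8-9 | P0 9-14 | P5 14-21 | P4 21-36 |
Completion: P0=14  P1=2  P2=9  P3=8  P4=36  P5=21
Turnaround (C−A): P0=14  P1=2  P2=2  P3=2  P4=36  P5=16
Turnaround = completion − arrival: P0=14, P1=2, P2=2, P3=2, P4=36, P5=16
Total turnaround = 14 + 2 + 2 + 2 + 36 + 16 = 72

72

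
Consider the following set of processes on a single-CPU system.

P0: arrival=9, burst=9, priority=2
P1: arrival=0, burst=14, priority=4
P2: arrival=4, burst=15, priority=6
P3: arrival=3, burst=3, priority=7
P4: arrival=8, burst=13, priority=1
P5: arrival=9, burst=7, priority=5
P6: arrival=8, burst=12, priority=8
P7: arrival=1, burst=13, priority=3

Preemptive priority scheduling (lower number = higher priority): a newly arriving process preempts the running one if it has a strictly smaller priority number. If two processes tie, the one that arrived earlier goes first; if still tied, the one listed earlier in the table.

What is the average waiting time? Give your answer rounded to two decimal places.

Gantt: | P1 0-1 | P7 1-8 | P4 8-21 | P0 21-30 | P7 30-36 | P1 36-49 | P5 49-56 | P2 56-71 | P3 71-74 | P6 74-86 |
Completion: P0=30  P1=49  P2=71  P3=74  P4=21  P5=56  P6=86  P7=36
Turnaround (C−A): P0=21  P1=49  P2=67  P3=71  P4=13  P5=47  P6=78  P7=35
Waiting times: P0=12, P1=35, P2=52, P3=68, P4=0, P5=40, P6=66, P7=22
Average waiting = (12+35+52+68+0+40+66+22) / 8 = 295/8 = 36.88

36.88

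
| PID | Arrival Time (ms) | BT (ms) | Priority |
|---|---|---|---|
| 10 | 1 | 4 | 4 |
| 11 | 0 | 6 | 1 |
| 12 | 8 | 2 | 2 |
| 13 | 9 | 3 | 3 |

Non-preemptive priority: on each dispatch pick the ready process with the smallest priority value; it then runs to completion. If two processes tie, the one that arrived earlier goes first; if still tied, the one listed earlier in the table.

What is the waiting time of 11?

Schedule: | 11 0-6 | 10 6-10 | 12 10-12 | 13 12-15 |
Completion: 10=10  11=6  12=12  13=15
Turnaround (C−A): 10=9  11=6  12=4  13=6
Waiting(11) = turnaround − burst = 6 − 6 = 0

0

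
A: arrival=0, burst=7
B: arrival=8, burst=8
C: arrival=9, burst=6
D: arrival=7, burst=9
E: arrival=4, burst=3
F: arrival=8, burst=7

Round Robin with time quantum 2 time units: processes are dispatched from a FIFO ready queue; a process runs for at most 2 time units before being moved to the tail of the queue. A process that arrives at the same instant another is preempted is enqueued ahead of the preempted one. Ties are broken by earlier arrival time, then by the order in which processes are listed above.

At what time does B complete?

Timeline: | A 0-4 | E 4-6 | A 6-8 | E 8-9 | D 9-11 | B 11-13 | F 13-15 | A 15-16 | C 16-18 | D 18-20 | B 20-22 | F 22-24 | C 24-26 | D 26-28 | B 28-30 | F 30-32 | C 32-34 | D 34-36 | B 36-38 | F 38-39 | D 39-40 |
Completion: A=16  B=38  C=34  D=40  E=9  F=39
Turnaround (C−A): A=16  B=30  C=25  D=33  E=5  F=31

38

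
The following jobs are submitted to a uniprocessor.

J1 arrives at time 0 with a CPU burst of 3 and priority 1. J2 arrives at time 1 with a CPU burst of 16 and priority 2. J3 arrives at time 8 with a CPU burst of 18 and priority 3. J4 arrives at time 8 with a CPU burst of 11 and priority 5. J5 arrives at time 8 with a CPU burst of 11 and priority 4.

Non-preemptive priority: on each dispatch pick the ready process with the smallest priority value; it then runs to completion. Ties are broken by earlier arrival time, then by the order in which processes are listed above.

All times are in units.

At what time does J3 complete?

Gantt: | J1 0-3 | J2 3-19 | J3 19-37 | J5 37-48 | J4 48-59 |
Completion: J1=3  J2=19  J3=37  J4=59  J5=48
Turnaround (C−A): J1=3  J2=18  J3=29  J4=51  J5=40

37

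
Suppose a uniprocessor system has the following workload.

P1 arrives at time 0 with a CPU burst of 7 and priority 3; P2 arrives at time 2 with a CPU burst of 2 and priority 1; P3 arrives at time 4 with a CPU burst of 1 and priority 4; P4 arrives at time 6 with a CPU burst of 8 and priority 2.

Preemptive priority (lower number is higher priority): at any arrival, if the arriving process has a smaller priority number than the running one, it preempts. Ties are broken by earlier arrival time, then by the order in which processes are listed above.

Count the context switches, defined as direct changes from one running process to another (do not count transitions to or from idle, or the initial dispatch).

5

Schedule: | P1 0-2 | P2 2-4 | P1 4-6 | P4 6-14 | P1 14-17 | P3 17-18 |
Completion: P1=17  P2=4  P3=18  P4=14
Turnaround (C−A): P1=17  P2=2  P3=14  P4=8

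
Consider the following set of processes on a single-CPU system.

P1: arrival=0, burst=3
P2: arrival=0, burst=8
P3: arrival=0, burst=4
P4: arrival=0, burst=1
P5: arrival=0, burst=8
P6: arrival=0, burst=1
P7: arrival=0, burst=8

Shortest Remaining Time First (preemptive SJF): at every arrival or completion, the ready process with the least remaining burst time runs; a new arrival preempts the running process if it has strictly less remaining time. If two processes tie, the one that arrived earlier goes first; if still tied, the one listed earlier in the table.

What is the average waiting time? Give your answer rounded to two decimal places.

8.43

Schedule: | P4 0-1 | P6 1-2 | P1 2-5 | P3 5-9 | P2 9-17 | P5 17-25 | P7 25-33 |
Completion: P1=5  P2=17  P3=9  P4=1  P5=25  P6=2  P7=33
Turnaround (C−A): P1=5  P2=17  P3=9  P4=1  P5=25  P6=2  P7=33
Waiting times: P1=2, P2=9, P3=5, P4=0, P5=17, P6=1, P7=25
Average waiting = (2+9+5+0+17+1+25) / 7 = 59/7 = 8.43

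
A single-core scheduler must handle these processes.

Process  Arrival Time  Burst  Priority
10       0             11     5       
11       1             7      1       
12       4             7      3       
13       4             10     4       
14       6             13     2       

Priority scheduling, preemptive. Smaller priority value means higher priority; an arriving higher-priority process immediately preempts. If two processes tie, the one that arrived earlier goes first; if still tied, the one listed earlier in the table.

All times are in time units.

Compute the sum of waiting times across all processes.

Schedule: | 10 0-1 | 11 1-8 | 14 8-21 | 12 21-28 | 13 28-38 | 10 38-48 |
Completion: 10=48  11=8  12=28  13=38  14=21
Turnaround (C−A): 10=48  11=7  12=24  13=34  14=15
Waiting = turnaround − burst: 10=37, 11=0, 12=17, 13=24, 14=2
Total waiting = 37 + 0 + 17 + 24 + 2 = 80

80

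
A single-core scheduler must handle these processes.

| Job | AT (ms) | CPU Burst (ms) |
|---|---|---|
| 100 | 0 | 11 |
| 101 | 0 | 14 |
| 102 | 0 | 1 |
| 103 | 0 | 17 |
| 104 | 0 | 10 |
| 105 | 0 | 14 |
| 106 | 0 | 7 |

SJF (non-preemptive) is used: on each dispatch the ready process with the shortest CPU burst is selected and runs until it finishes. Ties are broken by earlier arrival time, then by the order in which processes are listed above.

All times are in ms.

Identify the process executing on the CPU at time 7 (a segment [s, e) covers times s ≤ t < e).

Gantt: | 102 0-1 | 106 1-8 | 104 8-18 | 100 18-29 | 101 29-43 | 105 43-57 | 103 57-74 |
Completion: 100=29  101=43  102=1  103=74  104=18  105=57  106=8

106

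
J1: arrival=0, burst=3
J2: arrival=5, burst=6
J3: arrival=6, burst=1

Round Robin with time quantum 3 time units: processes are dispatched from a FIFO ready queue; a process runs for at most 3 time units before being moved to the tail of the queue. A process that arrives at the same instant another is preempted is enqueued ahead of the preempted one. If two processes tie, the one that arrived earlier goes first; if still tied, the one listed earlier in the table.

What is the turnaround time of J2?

Gantt: | J1 0-3 | idle 3-5 | J2 5-8 | J3 8-9 | J2 9-12 |
Completion: J1=3  J2=12  J3=9
Turnaround (C−A): J1=3  J2=7  J3=3
Turnaround(J2) = completion − arrival = 12 − 5 = 7

7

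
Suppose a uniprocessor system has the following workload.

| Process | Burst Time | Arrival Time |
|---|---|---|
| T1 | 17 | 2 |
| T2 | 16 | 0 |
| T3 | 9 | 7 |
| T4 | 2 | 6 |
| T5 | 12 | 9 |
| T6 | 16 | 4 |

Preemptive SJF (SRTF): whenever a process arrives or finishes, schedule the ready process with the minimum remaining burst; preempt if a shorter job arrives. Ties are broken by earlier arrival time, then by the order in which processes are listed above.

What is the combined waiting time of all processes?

118

Schedule: | T2 0-6 | T4 6-8 | T3 8-17 | T2 17-27 | T5 27-39 | T6 39-55 | T1 55-72 |
Completion: T1=72  T2=27  T3=17  T4=8  T5=39  T6=55
Turnaround (C−A): T1=70  T2=27  T3=10  T4=2  T5=30  T6=51
Waiting = turnaround − burst: T1=53, T2=11, T3=1, T4=0, T5=18, T6=35
Total waiting = 53 + 11 + 1 + 0 + 18 + 35 = 118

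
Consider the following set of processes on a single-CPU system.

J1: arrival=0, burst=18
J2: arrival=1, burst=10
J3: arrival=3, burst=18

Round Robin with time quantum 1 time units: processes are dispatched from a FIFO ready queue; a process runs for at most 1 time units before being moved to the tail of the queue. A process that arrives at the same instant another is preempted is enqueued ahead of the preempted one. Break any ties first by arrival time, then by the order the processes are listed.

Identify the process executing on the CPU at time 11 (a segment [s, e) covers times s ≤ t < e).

J1

Gantt: | J1 0-1 | J2 1-2 | J1 2-3 | J2 3-4 | J3 4-5 | J1 5-6 | J2 6-7 | J3 7-8 | J1 8-9 | J2 9-10 | J3 10-11 | J1 11-12 | J2 12-13 | J3 13-14 | J1 14-15 | J2 15-16 | J3 16-17 | J1 17-18 | J2 18-19 | J3 19-20 | J1 20-21 | J2 21-22 | J3 22-23 | J1 23-24 | J2 24-25 | J3 25-26 | J1 26-27 | J2 27-28 | J3 28-29 | J1 29-30 | J3 30-31 | J1 31-32 | J3 32-33 | J1 33-34 | J3 34-35 | J1 35-36 | J3 36-37 | J1 37-38 | J3 38-39 | J1 39-40 | J3 40-41 | J1 41-42 | J3 42-43 | J1 43-44 | J3 44-46 |
Completion: J1=44  J2=28  J3=46
Turnaround (C−A): J1=44  J2=27  J3=43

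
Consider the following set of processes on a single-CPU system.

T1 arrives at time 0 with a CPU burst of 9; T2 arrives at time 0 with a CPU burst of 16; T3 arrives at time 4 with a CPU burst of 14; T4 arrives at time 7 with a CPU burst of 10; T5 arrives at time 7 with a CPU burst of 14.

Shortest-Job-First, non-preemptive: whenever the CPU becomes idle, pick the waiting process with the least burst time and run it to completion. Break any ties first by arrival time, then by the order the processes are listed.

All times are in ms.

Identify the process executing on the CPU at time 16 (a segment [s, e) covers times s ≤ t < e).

Gantt: | T1 0-9 | T4 9-19 | T3 19-33 | T5 33-47 | T2 47-63 |
Completion: T1=9  T2=63  T3=33  T4=19  T5=47
Turnaround (C−A): T1=9  T2=63  T3=29  T4=12  T5=40

T4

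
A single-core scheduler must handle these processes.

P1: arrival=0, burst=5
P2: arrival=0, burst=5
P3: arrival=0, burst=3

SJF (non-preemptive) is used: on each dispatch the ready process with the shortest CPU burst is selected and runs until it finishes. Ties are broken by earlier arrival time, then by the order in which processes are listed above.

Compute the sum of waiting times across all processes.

11

Timeline: | P3 0-3 | P1 3-8 | P2 8-13 |
Completion: P1=8  P2=13  P3=3
Turnaround (C−A): P1=8  P2=13  P3=3
Waiting = turnaround − burst: P1=3, P2=8, P3=0
Total waiting = 3 + 8 + 0 = 11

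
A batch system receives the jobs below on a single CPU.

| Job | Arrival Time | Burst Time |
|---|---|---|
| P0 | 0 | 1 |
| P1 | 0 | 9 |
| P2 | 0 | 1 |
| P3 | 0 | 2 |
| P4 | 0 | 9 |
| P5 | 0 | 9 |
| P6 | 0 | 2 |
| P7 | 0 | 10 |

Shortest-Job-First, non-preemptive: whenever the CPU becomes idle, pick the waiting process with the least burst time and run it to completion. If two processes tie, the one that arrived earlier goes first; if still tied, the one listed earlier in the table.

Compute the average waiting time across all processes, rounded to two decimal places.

10.63

Schedule: | P0 0-1 | P2 1-2 | P3 2-4 | P6 4-6 | P1 6-15 | P4 15-24 | P5 24-33 | P7 33-43 |
Completion: P0=1  P1=15  P2=2  P3=4  P4=24  P5=33  P6=6  P7=43
Turnaround (C−A): P0=1  P1=15  P2=2  P3=4  P4=24  P5=33  P6=6  P7=43
Waiting times: P0=0, P1=6, P2=1, P3=2, P4=15, P5=24, P6=4, P7=33
Average waiting = (0+6+1+2+15+24+4+33) / 8 = 85/8 = 10.63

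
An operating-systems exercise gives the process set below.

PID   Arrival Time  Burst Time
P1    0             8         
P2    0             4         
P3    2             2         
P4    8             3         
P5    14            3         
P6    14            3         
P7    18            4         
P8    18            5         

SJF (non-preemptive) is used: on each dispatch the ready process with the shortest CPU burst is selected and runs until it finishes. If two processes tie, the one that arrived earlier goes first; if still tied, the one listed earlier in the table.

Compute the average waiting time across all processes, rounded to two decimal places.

Timeline: | P2 0-4 | P3 4-6 | P1 6-14 | P4 14-17 | P5 17-20 | P6 20-23 | P7 23-27 | P8 27-32 |
Completion: P1=14  P2=4  P3=6  P4=17  P5=20  P6=23  P7=27  P8=32
Turnaround (C−A): P1=14  P2=4  P3=4  P4=9  P5=6  P6=9  P7=9  P8=14
Waiting times: P1=6, P2=0, P3=2, P4=6, P5=3, P6=6, P7=5, P8=9
Average waiting = (6+0+2+6+3+6+5+9) / 8 = 37/8 = 4.63

4.63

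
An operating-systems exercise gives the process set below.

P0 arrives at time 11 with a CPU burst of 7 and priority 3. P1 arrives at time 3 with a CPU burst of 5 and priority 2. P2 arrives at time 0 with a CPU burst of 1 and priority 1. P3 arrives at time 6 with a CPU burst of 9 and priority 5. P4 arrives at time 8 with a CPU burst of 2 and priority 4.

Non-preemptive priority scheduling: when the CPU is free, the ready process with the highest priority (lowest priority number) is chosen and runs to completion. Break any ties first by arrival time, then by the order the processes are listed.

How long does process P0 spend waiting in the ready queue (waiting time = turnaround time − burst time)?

8

Gantt: | P2 0-1 | idle 1-3 | P1 3-8 | P4 8-10 | P3 10-19 | P0 19-26 |
Completion: P0=26  P1=8  P2=1  P3=19  P4=10
Waiting(P0) = turnaround − burst = 15 − 7 = 8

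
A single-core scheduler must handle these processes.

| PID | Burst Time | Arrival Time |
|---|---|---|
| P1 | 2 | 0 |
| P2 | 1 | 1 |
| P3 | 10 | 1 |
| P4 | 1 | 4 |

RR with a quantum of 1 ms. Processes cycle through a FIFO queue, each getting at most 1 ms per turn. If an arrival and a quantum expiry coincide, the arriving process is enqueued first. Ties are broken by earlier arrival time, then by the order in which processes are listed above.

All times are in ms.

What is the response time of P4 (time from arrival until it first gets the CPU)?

Schedule: | P1 0-1 | P2 1-2 | P3 2-3 | P1 3-4 | P3 4-5 | P4 5-6 | P3 6-14 |
Completion: P1=4  P2=2  P3=14  P4=6
Turnaround (C−A): P1=4  P2=1  P3=13  P4=2
Response(P4) = first start − arrival = 5 − 4 = 1

1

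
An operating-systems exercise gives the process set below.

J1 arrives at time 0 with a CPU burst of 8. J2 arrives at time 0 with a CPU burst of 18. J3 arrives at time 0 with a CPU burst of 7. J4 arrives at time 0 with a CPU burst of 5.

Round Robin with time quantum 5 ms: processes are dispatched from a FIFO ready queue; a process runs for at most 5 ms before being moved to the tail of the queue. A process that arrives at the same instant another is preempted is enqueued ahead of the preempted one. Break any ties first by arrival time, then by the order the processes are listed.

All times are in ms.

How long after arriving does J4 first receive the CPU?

15

Gantt: | J1 0-5 | J2 5-10 | J3 10-15 | J4 15-20 | J1 20-23 | J2 23-28 | J3 28-30 | J2 30-38 |
Completion: J1=23  J2=38  J3=30  J4=20
Turnaround (C−A): J1=23  J2=38  J3=30  J4=20
Response(J4) = first start − arrival = 15 − 0 = 15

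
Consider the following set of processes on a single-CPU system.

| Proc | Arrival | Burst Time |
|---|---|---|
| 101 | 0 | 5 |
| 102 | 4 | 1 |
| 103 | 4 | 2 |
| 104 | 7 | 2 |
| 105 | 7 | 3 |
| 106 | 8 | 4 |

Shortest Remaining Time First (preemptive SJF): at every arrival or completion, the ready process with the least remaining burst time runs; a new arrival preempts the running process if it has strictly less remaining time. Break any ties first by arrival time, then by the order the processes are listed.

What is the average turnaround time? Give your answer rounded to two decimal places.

Timeline: | 101 0-5 | 102 5-6 | 103 6-8 | 104 8-10 | 105 10-13 | 106 13-17 |
Completion: 101=5  102=6  103=8  104=10  105=13  106=17
Turnaround times: 101=5, 102=2, 103=4, 104=3, 105=6, 106=9
Average turnaround = (5+2+4+3+6+9) / 6 = 29/6 = 4.83

4.83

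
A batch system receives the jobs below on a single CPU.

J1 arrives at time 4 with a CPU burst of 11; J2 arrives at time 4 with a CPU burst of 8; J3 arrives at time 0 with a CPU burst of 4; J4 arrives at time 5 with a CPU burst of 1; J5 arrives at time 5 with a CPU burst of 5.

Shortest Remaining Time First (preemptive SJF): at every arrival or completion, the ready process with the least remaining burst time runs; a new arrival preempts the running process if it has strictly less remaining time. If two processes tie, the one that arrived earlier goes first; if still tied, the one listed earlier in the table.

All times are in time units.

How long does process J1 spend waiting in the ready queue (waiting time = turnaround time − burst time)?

14

Timeline: | J3 0-4 | J2 4-5 | J4 5-6 | J5 6-11 | J2 11-18 | J1 18-29 |
Completion: J1=29  J2=18  J3=4  J4=6  J5=11
Turnaround (C−A): J1=25  J2=14  J3=4  J4=1  J5=6
Waiting(J1) = turnaround − burst = 25 − 11 = 14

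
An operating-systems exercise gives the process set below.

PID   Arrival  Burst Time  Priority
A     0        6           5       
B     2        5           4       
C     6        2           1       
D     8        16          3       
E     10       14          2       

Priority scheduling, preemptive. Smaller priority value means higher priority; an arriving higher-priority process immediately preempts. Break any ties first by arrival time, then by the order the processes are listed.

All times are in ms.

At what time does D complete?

Gantt: | A 0-2 | B 2-6 | C 6-8 | D 8-10 | E 10-24 | D 24-38 | B 38-39 | A 39-43 |
Completion: A=43  B=39  C=8  D=38  E=24
Turnaround (C−A): A=43  B=37  C=2  D=30  E=14

38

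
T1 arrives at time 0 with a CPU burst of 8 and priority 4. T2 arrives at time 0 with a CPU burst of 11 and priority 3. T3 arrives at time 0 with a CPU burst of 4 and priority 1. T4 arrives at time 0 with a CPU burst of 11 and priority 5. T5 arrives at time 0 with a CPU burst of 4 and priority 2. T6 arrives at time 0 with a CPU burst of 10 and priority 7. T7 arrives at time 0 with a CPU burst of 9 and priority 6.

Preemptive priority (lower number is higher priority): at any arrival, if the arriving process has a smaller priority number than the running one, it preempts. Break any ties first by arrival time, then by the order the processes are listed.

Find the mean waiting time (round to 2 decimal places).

20.43

Gantt: | T3 0-4 | T5 4-8 | T2 8-19 | T1 19-27 | T4 27-38 | T7 38-47 | T6 47-57 |
Completion: T1=27  T2=19  T3=4  T4=38  T5=8  T6=57  T7=47
Turnaround (C−A): T1=27  T2=19  T3=4  T4=38  T5=8  T6=57  T7=47
Waiting times: T1=19, T2=8, T3=0, T4=27, T5=4, T6=47, T7=38
Average waiting = (19+8+0+27+4+47+38) / 7 = 143/7 = 20.43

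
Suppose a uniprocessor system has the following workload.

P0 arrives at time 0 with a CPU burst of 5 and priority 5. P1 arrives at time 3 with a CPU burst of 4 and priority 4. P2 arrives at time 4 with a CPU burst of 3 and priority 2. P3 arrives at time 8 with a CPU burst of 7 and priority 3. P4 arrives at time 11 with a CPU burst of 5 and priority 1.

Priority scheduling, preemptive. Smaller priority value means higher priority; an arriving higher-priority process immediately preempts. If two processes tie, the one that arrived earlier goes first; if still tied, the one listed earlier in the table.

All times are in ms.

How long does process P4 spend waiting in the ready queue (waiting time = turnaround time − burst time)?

Timeline: | P0 0-3 | P1 3-4 | P2 4-7 | P1 7-8 | P3 8-11 | P4 11-16 | P3 16-20 | P1 20-22 | P0 22-24 |
Completion: P0=24  P1=22  P2=7  P3=20  P4=16
Turnaround (C−A): P0=24  P1=19  P2=3  P3=12  P4=5
Waiting(P4) = turnaround − burst = 5 − 5 = 0

0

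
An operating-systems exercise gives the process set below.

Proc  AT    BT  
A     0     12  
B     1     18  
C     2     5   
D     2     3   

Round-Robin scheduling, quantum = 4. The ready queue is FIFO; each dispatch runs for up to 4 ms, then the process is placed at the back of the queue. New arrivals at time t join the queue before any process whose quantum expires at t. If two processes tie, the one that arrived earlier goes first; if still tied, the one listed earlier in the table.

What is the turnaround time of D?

13

Schedule: | A 0-4 | B 4-8 | C 8-12 | D 12-15 | A 15-19 | B 19-23 | C 23-24 | A 24-28 | B 28-38 |
Completion: A=28  B=38  C=24  D=15
Turnaround (C−A): A=28  B=37  C=22  D=13
Turnaround(D) = completion − arrival = 15 − 2 = 13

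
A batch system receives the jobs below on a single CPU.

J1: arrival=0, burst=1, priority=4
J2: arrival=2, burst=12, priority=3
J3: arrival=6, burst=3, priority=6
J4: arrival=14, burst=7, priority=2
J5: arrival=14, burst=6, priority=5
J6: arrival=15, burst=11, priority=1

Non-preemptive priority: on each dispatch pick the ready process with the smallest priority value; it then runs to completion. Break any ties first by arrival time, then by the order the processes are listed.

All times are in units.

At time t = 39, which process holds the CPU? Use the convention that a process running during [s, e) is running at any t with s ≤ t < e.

Gantt: | J1 0-1 | idle 1-2 | J2 2-14 | J4 14-21 | J6 21-32 | J5 32-38 | J3 38-41 |
Completion: J1=1  J2=14  J3=41  J4=21  J5=38  J6=32
Turnaround (C−A): J1=1  J2=12  J3=35  J4=7  J5=24  J6=17

J3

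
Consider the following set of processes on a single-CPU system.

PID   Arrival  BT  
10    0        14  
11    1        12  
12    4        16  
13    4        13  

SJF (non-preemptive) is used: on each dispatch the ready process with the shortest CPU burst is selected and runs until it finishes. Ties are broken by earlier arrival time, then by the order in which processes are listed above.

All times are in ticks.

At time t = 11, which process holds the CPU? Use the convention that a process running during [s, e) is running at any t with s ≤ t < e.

10

Gantt: | 10 0-14 | 11 14-26 | 13 26-39 | 12 39-55 |
Completion: 10=14  11=26  12=55  13=39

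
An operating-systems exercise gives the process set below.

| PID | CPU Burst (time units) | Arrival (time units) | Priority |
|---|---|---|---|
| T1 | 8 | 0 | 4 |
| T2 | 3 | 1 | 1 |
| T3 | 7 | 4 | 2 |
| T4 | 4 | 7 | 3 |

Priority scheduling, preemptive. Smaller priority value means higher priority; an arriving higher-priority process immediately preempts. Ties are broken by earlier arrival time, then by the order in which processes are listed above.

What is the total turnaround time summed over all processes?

40

Gantt: | T1 0-1 | T2 1-4 | T3 4-11 | T4 11-15 | T1 15-22 |
Completion: T1=22  T2=4  T3=11  T4=15
Turnaround (C−A): T1=22  T2=3  T3=7  T4=8
Turnaround = completion − arrival: T1=22, T2=3, T3=7, T4=8
Total turnaround = 22 + 3 + 7 + 8 = 40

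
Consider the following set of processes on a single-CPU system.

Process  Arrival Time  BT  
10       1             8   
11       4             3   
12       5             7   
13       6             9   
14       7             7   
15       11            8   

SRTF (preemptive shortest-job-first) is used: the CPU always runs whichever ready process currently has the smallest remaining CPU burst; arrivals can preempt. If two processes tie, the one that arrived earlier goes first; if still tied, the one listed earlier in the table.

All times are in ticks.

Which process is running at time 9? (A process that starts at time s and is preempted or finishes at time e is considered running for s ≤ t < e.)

10

Timeline: | idle 0-1 | 10 1-4 | 11 4-7 | 10 7-12 | 12 12-19 | 14 19-26 | 15 26-34 | 13 34-43 |
Completion: 10=12  11=7  12=19  13=43  14=26  15=34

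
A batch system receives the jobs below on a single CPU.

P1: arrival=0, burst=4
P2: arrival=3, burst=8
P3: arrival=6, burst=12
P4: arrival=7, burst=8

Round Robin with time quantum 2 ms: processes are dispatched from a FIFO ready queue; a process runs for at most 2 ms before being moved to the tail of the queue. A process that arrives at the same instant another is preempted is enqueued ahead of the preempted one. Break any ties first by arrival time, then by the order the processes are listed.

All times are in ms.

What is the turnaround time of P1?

Timeline: | P1 0-4 | P2 4-6 | P3 6-8 | P2 8-10 | P4 10-12 | P3 12-14 | P2 14-16 | P4 16-18 | P3 18-20 | P2 20-22 | P4 22-24 | P3 24-26 | P4 26-28 | P3 28-32 |
Completion: P1=4  P2=22  P3=32  P4=28
Turnaround(P1) = completion − arrival = 4 − 0 = 4

4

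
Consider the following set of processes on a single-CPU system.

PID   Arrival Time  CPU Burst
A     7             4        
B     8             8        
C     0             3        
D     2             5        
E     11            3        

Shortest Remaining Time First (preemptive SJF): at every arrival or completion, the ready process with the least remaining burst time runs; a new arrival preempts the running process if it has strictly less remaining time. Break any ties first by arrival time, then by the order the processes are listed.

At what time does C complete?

3

Schedule: | C 0-3 | D 3-8 | A 8-12 | E 12-15 | B 15-23 |
Completion: A=12  B=23  C=3  D=8  E=15
Turnaround (C−A): A=5  B=15  C=3  D=6  E=4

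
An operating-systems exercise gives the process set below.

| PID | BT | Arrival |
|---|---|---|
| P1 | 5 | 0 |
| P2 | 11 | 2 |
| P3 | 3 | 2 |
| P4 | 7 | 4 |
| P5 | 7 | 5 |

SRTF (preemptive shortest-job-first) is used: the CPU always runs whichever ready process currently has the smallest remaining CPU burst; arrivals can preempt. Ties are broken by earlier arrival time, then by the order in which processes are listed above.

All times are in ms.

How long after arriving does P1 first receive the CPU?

0

Gantt: | P1 0-5 | P3 5-8 | P4 8-15 | P5 15-22 | P2 22-33 |
Completion: P1=5  P2=33  P3=8  P4=15  P5=22
Response(P1) = first start − arrival = 0 − 0 = 0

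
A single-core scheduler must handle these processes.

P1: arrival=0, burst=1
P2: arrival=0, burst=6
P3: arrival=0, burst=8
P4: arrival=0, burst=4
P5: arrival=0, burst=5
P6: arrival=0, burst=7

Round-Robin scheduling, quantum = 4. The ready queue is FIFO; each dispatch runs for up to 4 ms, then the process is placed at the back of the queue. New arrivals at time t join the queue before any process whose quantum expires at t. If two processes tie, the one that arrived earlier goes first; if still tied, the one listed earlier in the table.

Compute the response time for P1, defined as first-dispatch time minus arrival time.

0

Schedule: | P1 0-1 | P2 1-5 | P3 5-9 | P4 9-13 | P5 13-17 | P6 17-21 | P2 21-23 | P3 23-27 | P5 27-28 | P6 28-31 |
Completion: P1=1  P2=23  P3=27  P4=13  P5=28  P6=31
Turnaround (C−A): P1=1  P2=23  P3=27  P4=13  P5=28  P6=31
Response(P1) = first start − arrival = 0 − 0 = 0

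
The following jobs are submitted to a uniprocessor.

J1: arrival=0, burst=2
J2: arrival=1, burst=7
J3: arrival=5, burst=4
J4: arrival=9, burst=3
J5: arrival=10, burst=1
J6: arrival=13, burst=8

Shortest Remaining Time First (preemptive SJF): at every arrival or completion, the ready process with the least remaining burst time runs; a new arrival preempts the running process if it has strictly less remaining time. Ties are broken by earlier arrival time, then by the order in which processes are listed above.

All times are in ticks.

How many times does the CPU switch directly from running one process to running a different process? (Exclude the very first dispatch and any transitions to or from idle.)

6

Schedule: | J1 0-2 | J2 2-9 | J4 9-10 | J5 10-11 | J4 11-13 | J3 13-17 | J6 17-25 |
Completion: J1=2  J2=9  J3=17  J4=13  J5=11  J6=25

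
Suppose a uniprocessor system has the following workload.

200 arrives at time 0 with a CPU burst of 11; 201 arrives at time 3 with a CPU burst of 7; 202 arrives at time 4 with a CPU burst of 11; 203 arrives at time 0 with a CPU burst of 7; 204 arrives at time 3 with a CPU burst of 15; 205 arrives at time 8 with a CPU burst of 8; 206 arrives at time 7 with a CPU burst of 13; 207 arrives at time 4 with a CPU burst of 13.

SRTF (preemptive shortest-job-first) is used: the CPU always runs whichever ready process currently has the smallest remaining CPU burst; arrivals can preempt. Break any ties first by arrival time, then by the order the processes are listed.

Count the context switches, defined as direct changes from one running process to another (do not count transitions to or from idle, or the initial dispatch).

7

Gantt: | 203 0-7 | 201 7-14 | 205 14-22 | 200 22-33 | 202 33-44 | 207 44-57 | 206 57-70 | 204 70-85 |
Completion: 200=33  201=14  202=44  203=7  204=85  205=22  206=70  207=57
Turnaround (C−A): 200=33  201=11  202=40  203=7  204=82  205=14  206=63  207=53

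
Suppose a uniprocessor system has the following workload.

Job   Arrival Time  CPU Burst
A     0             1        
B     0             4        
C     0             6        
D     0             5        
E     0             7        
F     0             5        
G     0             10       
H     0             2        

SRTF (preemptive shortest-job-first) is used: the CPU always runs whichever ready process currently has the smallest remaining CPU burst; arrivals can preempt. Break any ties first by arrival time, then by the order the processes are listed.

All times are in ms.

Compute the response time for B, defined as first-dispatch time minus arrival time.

Timeline: | A 0-1 | H 1-3 | B 3-7 | D 7-12 | F 12-17 | C 17-23 | E 23-30 | G 30-40 |
Completion: A=1  B=7  C=23  D=12  E=30  F=17  G=40  H=3
Turnaround (C−A): A=1  B=7  C=23  D=12  E=30  F=17  G=40  H=3
Response(B) = first start − arrival = 3 − 0 = 3

3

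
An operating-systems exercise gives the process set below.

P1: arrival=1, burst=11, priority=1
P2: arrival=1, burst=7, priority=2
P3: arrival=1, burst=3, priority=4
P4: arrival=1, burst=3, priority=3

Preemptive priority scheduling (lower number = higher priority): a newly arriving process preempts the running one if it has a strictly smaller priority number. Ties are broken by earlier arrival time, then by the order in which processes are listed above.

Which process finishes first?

P1

Schedule: | idle 0-1 | P1 1-12 | P2 12-19 | P4 19-22 | P3 22-25 |
Completion: P1=12  P2=19  P3=25  P4=22
Turnaround (C−A): P1=11  P2=18  P3=24  P4=21
Finish order: P1 → P2 → P4 → P3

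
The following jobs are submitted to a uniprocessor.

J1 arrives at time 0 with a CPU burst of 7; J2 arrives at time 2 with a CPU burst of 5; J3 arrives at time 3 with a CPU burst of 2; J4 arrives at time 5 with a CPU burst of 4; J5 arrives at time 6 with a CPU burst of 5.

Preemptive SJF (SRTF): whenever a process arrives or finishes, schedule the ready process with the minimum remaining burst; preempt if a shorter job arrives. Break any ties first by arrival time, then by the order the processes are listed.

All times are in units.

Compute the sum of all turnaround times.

52

Schedule: | J1 0-3 | J3 3-5 | J1 5-9 | J4 9-13 | J2 13-18 | J5 18-23 |
Completion: J1=9  J2=18  J3=5  J4=13  J5=23
Turnaround = completion − arrival: J1=9, J2=16, J3=2, J4=8, J5=17
Total turnaround = 9 + 16 + 2 + 8 + 17 = 52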